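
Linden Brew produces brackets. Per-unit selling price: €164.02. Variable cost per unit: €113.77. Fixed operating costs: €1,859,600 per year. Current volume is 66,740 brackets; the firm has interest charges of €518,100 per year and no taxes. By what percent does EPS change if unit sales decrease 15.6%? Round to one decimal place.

-53.6%

At 66,740 units, contribution = 66,740 × €50.25 = €3,353,685.00.
Subtracting fixed costs: EBIT = €3,353,685.00 − €1,859,600 = €1,494,085.00.
After interest of €518,100.00, pre-tax earnings = €975,985.00.
DCL = total CM / (EBIT − I) = €3,353,685.00 / €975,985.00 = 3.4362.
EPS therefore changes by 3.4362 × (-15.6%) = -53.6%.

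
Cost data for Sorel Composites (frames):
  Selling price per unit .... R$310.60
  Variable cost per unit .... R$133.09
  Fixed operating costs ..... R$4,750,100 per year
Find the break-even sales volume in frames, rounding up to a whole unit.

Each unit contributes R$310.60 − R$133.09 = R$177.51.
Break-even volume = fixed costs ÷ CM per unit = R$4,750,100 ÷ R$177.51 = 26,759.62, so 26,760 frames.

26,760 frames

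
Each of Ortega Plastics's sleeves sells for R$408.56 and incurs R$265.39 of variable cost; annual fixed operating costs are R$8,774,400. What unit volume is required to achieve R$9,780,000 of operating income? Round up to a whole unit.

Unit CM = price − variable cost = R$408.56 − R$265.39 = R$143.17.
Need Q such that Q × R$143.17 − R$8,774,400 = R$9,780,000, i.e. Q = R$18,554,400 / R$143.17 = 129,596.98 → 129,597.

129,597 sleeves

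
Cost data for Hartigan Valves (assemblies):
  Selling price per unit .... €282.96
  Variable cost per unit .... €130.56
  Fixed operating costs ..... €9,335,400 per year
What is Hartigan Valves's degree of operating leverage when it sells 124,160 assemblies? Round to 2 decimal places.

1.97

Contribution at this volume is 124,160 × €152.40 = €18,921,984.00.
EBIT = €18,921,984.00 − €9,335,400 = €9,586,584.00.
So DOL = total CM / EBIT = €18,921,984.00 / €9,586,584.00 = 1.9738.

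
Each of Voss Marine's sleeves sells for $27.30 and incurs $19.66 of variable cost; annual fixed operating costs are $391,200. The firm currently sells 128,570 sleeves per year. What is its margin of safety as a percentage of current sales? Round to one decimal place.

60.2%

Unit CM = price − variable cost = $27.30 − $19.66 = $7.64. Break-even units = $391,200 ÷ $7.64 = 51,204.19; break-even revenue = 51,204.19 × $27.30 = $1,397,874.35.
Actual sales revenue = 128,570 × $27.30 = $3,509,961.00.
Margin of safety = ($3,509,961.00 − $1,397,874.35) ÷ $3,509,961.00 = 60.2%.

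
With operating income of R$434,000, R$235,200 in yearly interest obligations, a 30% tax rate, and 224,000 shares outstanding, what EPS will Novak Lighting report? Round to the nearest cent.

R$0.62

Interest = R$235,200.00, so EBT = R$434,000 − R$235,200.00 = R$198,800.00.
After tax at 30%: net income = R$198,800.00 × 0.70 = R$139,160.00.
EPS = R$139,160.00 ÷ 224,000 = R$0.62.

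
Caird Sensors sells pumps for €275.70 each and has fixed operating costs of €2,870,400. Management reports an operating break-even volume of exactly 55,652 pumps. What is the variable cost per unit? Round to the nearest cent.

€224.12

At break-even, FC = Q × (P − VC), so P − VC = €2,870,400 ÷ 55,652 = €51.5777.
Variable cost per unit = €275.70 − €51.5777 = €224.12.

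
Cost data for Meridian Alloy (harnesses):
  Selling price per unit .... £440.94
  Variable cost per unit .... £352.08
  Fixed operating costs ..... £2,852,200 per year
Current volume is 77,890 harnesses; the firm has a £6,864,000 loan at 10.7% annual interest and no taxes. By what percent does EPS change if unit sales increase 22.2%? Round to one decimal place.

+46.1%

Total contribution margin = 77,890 × £88.86 = £6,921,305.40.
EBIT = £6,921,305.40 − £2,852,200 = £4,069,105.40.
Interest = £734,448.00, so EBIT − I = £3,334,657.40.
DCL = total CM / (EBIT − I) = £6,921,305.40 / £3,334,657.40 = 2.0756.
%ΔEPS = DCL × %ΔSales = 2.0756 × +22.2% = +46.1%.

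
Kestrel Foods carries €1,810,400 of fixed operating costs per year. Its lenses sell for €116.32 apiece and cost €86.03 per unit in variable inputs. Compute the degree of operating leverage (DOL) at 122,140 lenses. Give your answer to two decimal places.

1.96

Total contribution margin = 122,140 × €30.29 = €3,699,620.60.
EBIT = €3,699,620.60 − €1,810,400 = €1,889,220.60.
Degree of operating leverage = €3,699,620.60 / €1,889,220.60 = 1.9583.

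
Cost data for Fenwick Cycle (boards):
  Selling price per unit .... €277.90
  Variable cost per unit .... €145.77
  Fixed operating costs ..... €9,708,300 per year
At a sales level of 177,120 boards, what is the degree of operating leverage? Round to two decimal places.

Contribution at this volume is 177,120 × €132.13 = €23,402,865.60.
Subtracting fixed costs: EBIT = €23,402,865.60 − €9,708,300 = €13,694,565.60.
Degree of operating leverage = €23,402,865.60 / €13,694,565.60 = 1.7089.

1.71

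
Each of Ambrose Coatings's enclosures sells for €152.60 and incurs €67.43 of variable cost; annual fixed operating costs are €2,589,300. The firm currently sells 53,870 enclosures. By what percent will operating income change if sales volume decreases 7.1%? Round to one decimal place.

-16.3%

Contribution at this volume is 53,870 × €85.17 = €4,588,107.90.
EBIT = €4,588,107.90 − €2,589,300 = €1,998,807.90.
So DOL = total CM / EBIT = €4,588,107.90 / €1,998,807.90 = 2.2954.
So EBIT moves 2.2954 × (-7.1%) = -16.3%.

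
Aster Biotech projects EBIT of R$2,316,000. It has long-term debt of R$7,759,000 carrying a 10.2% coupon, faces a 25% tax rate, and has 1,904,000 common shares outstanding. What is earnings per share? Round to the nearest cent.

R$0.60

Interest = R$791,418.00, so EBT = R$2,316,000 − R$791,418.00 = R$1,524,582.00.
After tax at 25%: net income = R$1,524,582.00 × 0.75 = R$1,143,436.50.
Per share: R$1,143,436.50 / 1,904,000 shares = R$0.60.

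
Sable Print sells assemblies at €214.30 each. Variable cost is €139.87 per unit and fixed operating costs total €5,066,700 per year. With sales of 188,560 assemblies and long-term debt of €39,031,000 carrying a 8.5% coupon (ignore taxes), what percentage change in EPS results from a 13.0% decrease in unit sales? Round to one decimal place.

-32.3%

At 188,560 units, contribution = 188,560 × €74.43 = €14,034,520.80.
EBIT = €14,034,520.80 − €5,066,700 = €8,967,820.80.
After interest of €3,317,635.00, pre-tax earnings = €5,650,185.80.
Degree of combined leverage = contribution ÷ (EBIT − I) = €14,034,520.80 ÷ €5,650,185.80 = 2.4839.
%ΔEPS = DCL × %ΔSales = 2.4839 × -13.0% = -32.3%.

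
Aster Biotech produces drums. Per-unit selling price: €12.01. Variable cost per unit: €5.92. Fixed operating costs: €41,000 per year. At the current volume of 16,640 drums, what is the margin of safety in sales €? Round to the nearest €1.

Unit CM = price − variable cost = €12.01 − €5.92 = €6.09. Break-even units = €41,000 ÷ €6.09 = 6,732.35; break-even revenue = 6,732.35 × €12.01 = €80,855.50.
Current sales = 16,640 × €12.01 = €199,846.40.
Margin of safety = €199,846.40 − €80,855.50 = €118,991.

€118,991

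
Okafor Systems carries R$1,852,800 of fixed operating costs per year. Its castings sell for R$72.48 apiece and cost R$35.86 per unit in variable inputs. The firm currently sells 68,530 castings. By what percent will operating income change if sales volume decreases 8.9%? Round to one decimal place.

Total contribution margin = 68,530 × R$36.62 = R$2,509,568.60.
EBIT = R$2,509,568.60 − R$1,852,800 = R$656,768.60.
Degree of operating leverage = R$2,509,568.60 / R$656,768.60 = 3.8211.
So EBIT moves 3.8211 × (-8.9%) = -34.0%.

-34.0%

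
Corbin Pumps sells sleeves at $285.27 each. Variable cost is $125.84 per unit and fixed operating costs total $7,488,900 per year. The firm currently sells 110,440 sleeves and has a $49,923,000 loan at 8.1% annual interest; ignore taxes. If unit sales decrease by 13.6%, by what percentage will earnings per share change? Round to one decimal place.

Total contribution margin = 110,440 × $159.43 = $17,607,449.20.
EBIT = $17,607,449.20 − $7,488,900 = $10,118,549.20.
After interest of $4,043,763.00, pre-tax earnings = $6,074,786.20.
Degree of combined leverage = contribution ÷ (EBIT − I) = $17,607,449.20 ÷ $6,074,786.20 = 2.8984.
EPS therefore changes by 2.8984 × (-13.6%) = -39.4%.

-39.4%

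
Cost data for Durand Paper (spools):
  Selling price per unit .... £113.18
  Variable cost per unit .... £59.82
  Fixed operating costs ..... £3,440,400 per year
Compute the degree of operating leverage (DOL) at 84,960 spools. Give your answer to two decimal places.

At 84,960 units, contribution = 84,960 × £53.36 = £4,533,465.60.
Subtracting fixed costs: EBIT = £4,533,465.60 − £3,440,400 = £1,093,065.60.
So DOL = total CM / EBIT = £4,533,465.60 / £1,093,065.60 = 4.1475.

4.15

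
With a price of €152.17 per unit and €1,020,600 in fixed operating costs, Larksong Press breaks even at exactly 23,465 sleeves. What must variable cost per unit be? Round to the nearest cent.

€108.68

Contribution per unit must be FC / Q = €1,020,600 / 23,465 = €43.4946.
Variable cost per unit = €152.17 − €43.4946 = €108.68.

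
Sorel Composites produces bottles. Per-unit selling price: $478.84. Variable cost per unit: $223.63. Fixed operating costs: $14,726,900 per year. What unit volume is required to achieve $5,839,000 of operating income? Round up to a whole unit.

Unit CM = price − variable cost = $478.84 − $223.63 = $255.21.
Units = (FC + target) / CM = ($14,726,900 + $5,839,000) / $255.21 = 80,584.22, so 80,585 bottles.

80,585 bottles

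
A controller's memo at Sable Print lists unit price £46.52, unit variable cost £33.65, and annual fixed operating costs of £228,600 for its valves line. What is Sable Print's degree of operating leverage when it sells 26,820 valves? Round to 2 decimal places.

2.96

Total contribution margin = 26,820 × £12.87 = £345,173.40.
Subtracting fixed costs: EBIT = £345,173.40 − £228,600 = £116,573.40.
DOL = contribution ÷ EBIT = £345,173.40 ÷ £116,573.40 = 2.9610.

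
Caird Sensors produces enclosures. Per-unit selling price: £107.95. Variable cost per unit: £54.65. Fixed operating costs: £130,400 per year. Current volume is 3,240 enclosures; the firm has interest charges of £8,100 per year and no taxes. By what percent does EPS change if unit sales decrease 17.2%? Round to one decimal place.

Contribution at this volume is 3,240 × £53.30 = £172,692.00.
EBIT = £172,692.00 − £130,400 = £42,292.00.
Interest = £8,100.00, so EBIT − I = £34,192.00.
Degree of combined leverage = contribution ÷ (EBIT − I) = £172,692.00 ÷ £34,192.00 = 5.0507.
%ΔEPS = DCL × %ΔSales = 5.0507 × -17.2% = -86.9%.

-86.9%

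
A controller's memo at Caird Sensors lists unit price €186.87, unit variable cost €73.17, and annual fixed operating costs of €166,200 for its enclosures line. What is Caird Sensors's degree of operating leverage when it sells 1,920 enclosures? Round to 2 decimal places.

At 1,920 units, contribution = 1,920 × €113.70 = €218,304.00.
Operating income = contribution − fixed costs = €218,304.00 − €166,200 = €52,104.00.
Degree of operating leverage = €218,304.00 / €52,104.00 = 4.1898.

4.19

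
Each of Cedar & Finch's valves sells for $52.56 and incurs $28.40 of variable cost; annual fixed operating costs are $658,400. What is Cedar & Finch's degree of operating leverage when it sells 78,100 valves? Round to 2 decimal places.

1.54

Contribution at this volume is 78,100 × $24.16 = $1,886,896.00.
Operating income = contribution − fixed costs = $1,886,896.00 − $658,400 = $1,228,496.00.
So DOL = total CM / EBIT = $1,886,896.00 / $1,228,496.00 = 1.5359.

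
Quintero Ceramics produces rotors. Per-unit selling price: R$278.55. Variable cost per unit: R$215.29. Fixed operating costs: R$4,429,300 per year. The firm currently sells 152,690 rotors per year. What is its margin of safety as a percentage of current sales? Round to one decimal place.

Each unit contributes R$278.55 − R$215.29 = R$63.26. Break-even units = R$4,429,300 ÷ R$63.26 = 70,017.39; break-even revenue = 70,017.39 × R$278.55 = R$19,503,343.58.
Current sales = 152,690 × R$278.55 = R$42,531,799.50.
Margin of safety = (R$42,531,799.50 − R$19,503,343.58) ÷ R$42,531,799.50 = 54.1%.

54.1%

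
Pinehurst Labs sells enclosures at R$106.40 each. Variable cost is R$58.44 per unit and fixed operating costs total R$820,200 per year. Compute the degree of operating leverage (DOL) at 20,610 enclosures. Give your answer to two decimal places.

5.87

Total contribution margin = 20,610 × R$47.96 = R$988,455.60.
Operating income = contribution − fixed costs = R$988,455.60 − R$820,200 = R$168,255.60.
DOL = contribution ÷ EBIT = R$988,455.60 ÷ R$168,255.60 = 5.8747.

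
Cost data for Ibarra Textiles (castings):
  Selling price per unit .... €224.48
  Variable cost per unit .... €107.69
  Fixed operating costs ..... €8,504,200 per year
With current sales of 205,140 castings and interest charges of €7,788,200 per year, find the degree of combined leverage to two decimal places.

3.13

At 205,140 units, contribution = 205,140 × €116.79 = €23,958,300.60.
EBIT = €23,958,300.60 − €8,504,200 = €15,454,100.60. Interest = €7,788,200.00, so EBIT − I = €7,665,900.60.
Degree of total leverage = total CM / (EBIT − interest) = €23,958,300.60 / €7,665,900.60 = 3.1253.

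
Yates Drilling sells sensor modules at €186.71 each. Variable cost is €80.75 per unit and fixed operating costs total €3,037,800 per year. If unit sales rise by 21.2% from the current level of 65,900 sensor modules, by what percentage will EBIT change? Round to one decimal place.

At 65,900 units, contribution = 65,900 × €105.96 = €6,982,764.00.
Subtracting fixed costs: EBIT = €6,982,764.00 − €3,037,800 = €3,944,964.00.
So DOL = total CM / EBIT = €6,982,764.00 / €3,944,964.00 = 1.7700.
Operating income changes by 1.7700 × +21.2% = +37.5%.

+37.5%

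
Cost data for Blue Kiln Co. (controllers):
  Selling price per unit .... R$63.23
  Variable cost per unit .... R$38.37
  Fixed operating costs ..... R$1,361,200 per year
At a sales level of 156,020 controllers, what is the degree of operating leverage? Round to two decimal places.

At 156,020 units, contribution = 156,020 × R$24.86 = R$3,878,657.20.
Operating income = contribution − fixed costs = R$3,878,657.20 − R$1,361,200 = R$2,517,457.20.
Degree of operating leverage = R$3,878,657.20 / R$2,517,457.20 = 1.5407.

1.54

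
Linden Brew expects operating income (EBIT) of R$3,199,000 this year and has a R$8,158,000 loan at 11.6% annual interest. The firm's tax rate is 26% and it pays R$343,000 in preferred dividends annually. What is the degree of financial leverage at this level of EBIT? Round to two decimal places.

1.79

Annual interest charges come to R$946,328.00.
Preferred dividends grossed up pre-tax: R$343,000 / (1 − 0.26) = R$463,513.51.
DFL = EBIT ÷ [EBIT − I − D_p/(1−t)] = R$3,199,000 ÷ [R$3,199,000 − R$946,328.00 − R$463,513.51] = R$3,199,000 ÷ R$1,789,158.49 = 1.7880.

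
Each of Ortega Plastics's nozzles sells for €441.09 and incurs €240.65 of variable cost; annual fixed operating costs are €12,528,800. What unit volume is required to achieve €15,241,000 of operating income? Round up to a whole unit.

Contribution margin per unit = €441.09 − €240.65 = €200.44.
Units = (FC + target) / CM = (€12,528,800 + €15,241,000) / €200.44 = 138,544.20, so 138,545 nozzles.

138,545 nozzles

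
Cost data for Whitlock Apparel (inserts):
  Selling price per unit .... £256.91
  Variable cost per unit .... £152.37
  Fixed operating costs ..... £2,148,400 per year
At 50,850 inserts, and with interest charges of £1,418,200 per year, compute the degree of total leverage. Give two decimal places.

3.04

At 50,850 units, contribution = 50,850 × £104.54 = £5,315,859.00.
Subtracting fixed costs: EBIT = £5,315,859.00 − £2,148,400 = £3,167,459.00. Interest = £1,418,200.00.
DOL = £5,315,859.00 ÷ £3,167,459.00 = 1.6783; DFL = £3,167,459.00 ÷ £1,749,259.00 = 1.8107.
Combined leverage = 1.6783 × 1.8107 = 3.0389.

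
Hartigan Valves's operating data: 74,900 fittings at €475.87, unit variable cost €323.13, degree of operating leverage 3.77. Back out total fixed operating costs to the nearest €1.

€8,405,683

Contribution at this volume is 74,900 × €152.74 = €11,440,226.00.
DOL = contribution / EBIT, so EBIT = €11,440,226.00 / 3.77 = €3,034,542.71.
Fixed costs = CM − EBIT = €11,440,226.00 − €3,034,542.71 = €8,405,683.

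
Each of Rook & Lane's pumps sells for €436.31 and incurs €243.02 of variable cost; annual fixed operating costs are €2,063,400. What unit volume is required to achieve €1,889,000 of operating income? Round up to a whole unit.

20,449 pumps

Unit CM = price − variable cost = €436.31 − €243.02 = €193.29.
Units = (FC + target) / CM = (€2,063,400 + €1,889,000) / €193.29 = 20,448.03, so 20,449 pumps.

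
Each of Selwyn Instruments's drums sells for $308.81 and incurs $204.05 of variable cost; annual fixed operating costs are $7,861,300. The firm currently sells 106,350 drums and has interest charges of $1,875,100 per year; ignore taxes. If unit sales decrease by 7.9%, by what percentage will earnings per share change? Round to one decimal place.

-62.7%

At 106,350 units, contribution = 106,350 × $104.76 = $11,141,226.00.
Subtracting fixed costs: EBIT = $11,141,226.00 − $7,861,300 = $3,279,926.00.
Interest = $1,875,100.00, so EBIT − I = $1,404,826.00.
Degree of combined leverage = contribution ÷ (EBIT − I) = $11,141,226.00 ÷ $1,404,826.00 = 7.9307.
%ΔEPS = DCL × %ΔSales = 7.9307 × -7.9% = -62.7%.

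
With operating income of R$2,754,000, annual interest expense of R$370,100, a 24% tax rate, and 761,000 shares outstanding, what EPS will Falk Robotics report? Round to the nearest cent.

R$2.38

Pre-tax income = R$2,754,000 − R$370,100.00 = R$2,383,900.00.
Net income = R$2,383,900.00 × (1 − 0.24) = R$1,811,764.00.
EPS = R$1,811,764.00 ÷ 761,000 = R$2.38.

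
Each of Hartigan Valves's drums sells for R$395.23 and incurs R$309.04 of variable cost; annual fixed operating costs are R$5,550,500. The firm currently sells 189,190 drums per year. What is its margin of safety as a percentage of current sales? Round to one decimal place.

Contribution margin per unit = R$395.23 − R$309.04 = R$86.19. Break-even units = R$5,550,500 ÷ R$86.19 = 64,398.42; break-even revenue = 64,398.42 × R$395.23 = R$25,452,188.36.
Current sales = 189,190 × R$395.23 = R$74,773,563.70.
Margin of safety = (R$74,773,563.70 − R$25,452,188.36) ÷ R$74,773,563.70 = 66.0%.

66.0%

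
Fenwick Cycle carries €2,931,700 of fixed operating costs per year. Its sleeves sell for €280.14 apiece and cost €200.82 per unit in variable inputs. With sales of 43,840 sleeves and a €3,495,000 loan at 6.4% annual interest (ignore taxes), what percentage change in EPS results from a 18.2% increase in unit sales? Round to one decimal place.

Contribution at this volume is 43,840 × €79.32 = €3,477,388.80.
EBIT = €3,477,388.80 − €2,931,700 = €545,688.80.
After interest of €223,680.00, pre-tax earnings = €322,008.80.
Degree of combined leverage = contribution ÷ (EBIT − I) = €3,477,388.80 ÷ €322,008.80 = 10.7990.
%ΔEPS = DCL × %ΔSales = 10.7990 × +18.2% = +196.5%.

+196.5%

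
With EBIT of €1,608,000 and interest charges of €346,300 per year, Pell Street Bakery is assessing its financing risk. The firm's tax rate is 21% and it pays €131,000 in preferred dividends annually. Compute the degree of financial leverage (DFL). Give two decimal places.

1.47

Interest = €346,300.00.
Pre-tax preferred-dividend burden = €131,000 ÷ (1 − 0.21) = €165,822.78.
DFL = EBIT ÷ [EBIT − I − D_p/(1−t)] = €1,608,000 ÷ [€1,608,000 − €346,300.00 − €165,822.78] = €1,608,000 ÷ €1,095,877.22 = 1.4673.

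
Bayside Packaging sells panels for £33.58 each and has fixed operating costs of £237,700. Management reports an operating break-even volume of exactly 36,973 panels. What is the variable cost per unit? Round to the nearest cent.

£27.15

Contribution per unit must be FC / Q = £237,700 / 36,973 = £6.4290.
Hence VC = price − CM = £33.58 − £6.4290 = £27.15.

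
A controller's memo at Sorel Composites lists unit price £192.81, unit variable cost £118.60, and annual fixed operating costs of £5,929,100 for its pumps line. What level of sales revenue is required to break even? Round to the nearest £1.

CM per unit = £192.81 − £118.60 = £74.21; CM ratio = £74.21 / £192.81 = 0.3849.
Break-even sales = FC ÷ CM ratio = £5,929,100 × £192.81 / £74.21 = £15,404,794.

£15,404,794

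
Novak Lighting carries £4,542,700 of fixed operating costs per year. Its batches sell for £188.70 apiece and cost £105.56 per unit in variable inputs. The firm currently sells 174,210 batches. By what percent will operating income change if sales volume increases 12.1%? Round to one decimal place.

Total contribution margin = 174,210 × £83.14 = £14,483,819.40.
Subtracting fixed costs: EBIT = £14,483,819.40 − £4,542,700 = £9,941,119.40.
So DOL = total CM / EBIT = £14,483,819.40 / £9,941,119.40 = 1.4570.
So EBIT moves 1.4570 × (+12.1%) = +17.6%.

+17.6%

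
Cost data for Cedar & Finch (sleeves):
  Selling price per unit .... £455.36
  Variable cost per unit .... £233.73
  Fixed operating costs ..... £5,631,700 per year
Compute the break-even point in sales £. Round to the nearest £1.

CM per unit = £455.36 − £233.73 = £221.63; CM ratio = £221.63 / £455.36 = 0.4867.
Break-even sales = FC ÷ CM ratio = £5,631,700 × £455.36 / £221.63 = £11,570,865.

£11,570,865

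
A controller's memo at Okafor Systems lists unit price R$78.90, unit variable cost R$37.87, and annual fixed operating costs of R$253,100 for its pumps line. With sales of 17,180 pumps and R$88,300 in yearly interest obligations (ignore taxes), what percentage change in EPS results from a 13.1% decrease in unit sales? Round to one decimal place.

-25.4%

Total contribution margin = 17,180 × R$41.03 = R$704,895.40.
EBIT = R$704,895.40 − R$253,100 = R$451,795.40.
Interest = R$88,300.00, so EBIT − I = R$363,495.40.
DCL = total CM / (EBIT − I) = R$704,895.40 / R$363,495.40 = 1.9392.
EPS therefore changes by 1.9392 × (-13.1%) = -25.4%.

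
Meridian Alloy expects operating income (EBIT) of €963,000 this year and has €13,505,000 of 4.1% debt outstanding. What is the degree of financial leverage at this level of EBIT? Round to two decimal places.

Interest = €553,705.00.
DFL = EBIT ÷ (EBIT − I) = €963,000 ÷ (€963,000 − €553,705.00) = €963,000 ÷ €409,295.00 = 2.3528.

2.35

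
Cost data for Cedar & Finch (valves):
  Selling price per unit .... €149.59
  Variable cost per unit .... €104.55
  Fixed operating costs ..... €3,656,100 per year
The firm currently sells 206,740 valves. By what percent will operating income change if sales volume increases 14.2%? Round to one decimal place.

Total contribution margin = 206,740 × €45.04 = €9,311,569.60.
EBIT = €9,311,569.60 − €3,656,100 = €5,655,469.60.
So DOL = total CM / EBIT = €9,311,569.60 / €5,655,469.60 = 1.6465.
So EBIT moves 1.6465 × (+14.2%) = +23.4%.

+23.4%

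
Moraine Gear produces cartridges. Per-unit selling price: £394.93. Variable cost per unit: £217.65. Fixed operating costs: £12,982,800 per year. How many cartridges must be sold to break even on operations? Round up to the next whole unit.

Unit CM = price − variable cost = £394.93 − £217.65 = £177.28.
Break-even volume = fixed costs ÷ CM per unit = £12,982,800 ÷ £177.28 = 73,233.30, so 73,234 cartridges.

73,234 cartridges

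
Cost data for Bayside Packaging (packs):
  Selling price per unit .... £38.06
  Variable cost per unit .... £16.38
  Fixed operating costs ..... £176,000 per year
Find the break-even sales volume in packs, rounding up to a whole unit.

8,119 packs

Each unit contributes £38.06 − £16.38 = £21.68.
Break-even Q = £176,000 / £21.68 = 8,118.08 → 8,119 packs.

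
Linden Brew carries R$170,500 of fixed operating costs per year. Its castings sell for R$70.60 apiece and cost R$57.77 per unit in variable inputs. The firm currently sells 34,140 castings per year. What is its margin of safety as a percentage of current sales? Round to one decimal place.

Unit CM = price − variable cost = R$70.60 − R$57.77 = R$12.83. Break-even units = R$170,500 ÷ R$12.83 = 13,289.17; break-even revenue = 13,289.17 × R$70.60 = R$938,215.12.
Current sales = 34,140 × R$70.60 = R$2,410,284.00.
Margin of safety = (R$2,410,284.00 − R$938,215.12) ÷ R$2,410,284.00 = 61.1%.

61.1%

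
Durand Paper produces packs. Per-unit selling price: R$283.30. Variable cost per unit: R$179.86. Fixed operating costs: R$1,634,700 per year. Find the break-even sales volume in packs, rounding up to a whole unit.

Each unit contributes R$283.30 − R$179.86 = R$103.44.
Units to break even: R$1,634,700 ÷ R$103.44 = 15,803.36, rounded up to 15,804.

15,804 packs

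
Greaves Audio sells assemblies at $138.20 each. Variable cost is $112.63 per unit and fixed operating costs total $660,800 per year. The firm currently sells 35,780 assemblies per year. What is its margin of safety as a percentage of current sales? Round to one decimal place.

Each unit contributes $138.20 − $112.63 = $25.57. Break-even units = $660,800 ÷ $25.57 = 25,842.78; break-even revenue = 25,842.78 × $138.20 = $3,571,472.82.
Actual sales revenue = 35,780 × $138.20 = $4,944,796.00.
Margin of safety = ($4,944,796.00 − $3,571,472.82) ÷ $4,944,796.00 = 27.8%.

27.8%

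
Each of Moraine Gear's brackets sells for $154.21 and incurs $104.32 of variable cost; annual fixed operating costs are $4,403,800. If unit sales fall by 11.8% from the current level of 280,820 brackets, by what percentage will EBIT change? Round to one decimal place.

-17.2%

At 280,820 units, contribution = 280,820 × $49.89 = $14,010,109.80.
EBIT = $14,010,109.80 − $4,403,800 = $9,606,309.80.
DOL = contribution ÷ EBIT = $14,010,109.80 ÷ $9,606,309.80 = 1.4584.
%ΔEBIT = DOL × %ΔSales = 1.4584 × -11.8% = -17.2%.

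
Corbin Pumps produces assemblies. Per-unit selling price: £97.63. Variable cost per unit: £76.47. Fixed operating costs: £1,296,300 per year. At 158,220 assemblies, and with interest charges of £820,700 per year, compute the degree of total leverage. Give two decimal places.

2.72

At 158,220 units, contribution = 158,220 × £21.16 = £3,347,935.20.
Operating income = contribution − fixed costs = £3,347,935.20 − £1,296,300 = £2,051,635.20. Interest = £820,700.00.
DOL = £3,347,935.20 ÷ £2,051,635.20 = 1.6318; DFL = £2,051,635.20 ÷ £1,230,935.20 = 1.6667.
Combined leverage = 1.6318 × 1.6667 = 2.7197.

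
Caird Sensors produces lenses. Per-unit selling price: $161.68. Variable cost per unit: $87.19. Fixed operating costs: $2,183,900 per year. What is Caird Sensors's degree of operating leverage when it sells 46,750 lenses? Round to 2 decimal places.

Contribution at this volume is 46,750 × $74.49 = $3,482,407.50.
Subtracting fixed costs: EBIT = $3,482,407.50 − $2,183,900 = $1,298,507.50.
So DOL = total CM / EBIT = $3,482,407.50 / $1,298,507.50 = 2.6819.

2.68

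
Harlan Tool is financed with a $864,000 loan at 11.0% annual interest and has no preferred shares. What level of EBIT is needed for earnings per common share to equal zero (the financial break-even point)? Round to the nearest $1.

Annual interest = 11.0% × $864,000 = $95,040.00.
With no preferred dividends, EPS = 0 when EBIT exactly covers interest, so the financial break-even EBIT is $95,040.00.

$95,040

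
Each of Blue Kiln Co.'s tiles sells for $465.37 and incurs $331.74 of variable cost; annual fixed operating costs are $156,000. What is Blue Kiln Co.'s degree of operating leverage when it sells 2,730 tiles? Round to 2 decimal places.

1.75

Contribution at this volume is 2,730 × $133.63 = $364,809.90.
EBIT = $364,809.90 − $156,000 = $208,809.90.
DOL = contribution ÷ EBIT = $364,809.90 ÷ $208,809.90 = 1.7471.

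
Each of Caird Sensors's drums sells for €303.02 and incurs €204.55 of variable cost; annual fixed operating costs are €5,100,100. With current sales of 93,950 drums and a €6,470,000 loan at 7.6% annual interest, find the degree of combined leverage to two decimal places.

2.53

Contribution at this volume is 93,950 × €98.47 = €9,251,256.50.
Subtracting fixed costs: EBIT = €9,251,256.50 − €5,100,100 = €4,151,156.50. Interest = €491,720.00, so EBIT − I = €3,659,436.50.
DCL = contribution ÷ (EBIT − I) = €9,251,256.50 ÷ €3,659,436.50 = 2.5281.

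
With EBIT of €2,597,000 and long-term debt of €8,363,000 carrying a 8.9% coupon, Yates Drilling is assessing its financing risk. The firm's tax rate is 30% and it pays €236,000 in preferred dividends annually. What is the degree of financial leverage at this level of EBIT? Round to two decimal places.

Interest = €744,307.00.
Preferred dividends grossed up pre-tax: €236,000 / (1 − 0.30) = €337,142.86.
DFL = EBIT ÷ [EBIT − I − D_p/(1−t)] = €2,597,000 ÷ [€2,597,000 − €744,307.00 − €337,142.86] = €2,597,000 ÷ €1,515,550.14 = 1.7136.

1.71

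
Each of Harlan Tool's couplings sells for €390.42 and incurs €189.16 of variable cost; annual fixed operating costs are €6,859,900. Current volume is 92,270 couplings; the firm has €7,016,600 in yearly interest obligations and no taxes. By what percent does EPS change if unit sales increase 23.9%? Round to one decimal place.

Total contribution margin = 92,270 × €201.26 = €18,570,260.20.
Operating income = contribution − fixed costs = €18,570,260.20 − €6,859,900 = €11,710,360.20.
Interest = €7,016,600.00, so EBIT − I = €4,693,760.20.
Degree of combined leverage = contribution ÷ (EBIT − I) = €18,570,260.20 ÷ €4,693,760.20 = 3.9564.
%ΔEPS = DCL × %ΔSales = 3.9564 × +23.9% = +94.6%.

+94.6%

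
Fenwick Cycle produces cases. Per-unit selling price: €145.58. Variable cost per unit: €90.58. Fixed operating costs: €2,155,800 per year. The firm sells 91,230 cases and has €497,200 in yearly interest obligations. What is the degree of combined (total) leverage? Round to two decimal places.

At 91,230 units, contribution = 91,230 × €55.00 = €5,017,650.00.
Operating income = contribution − fixed costs = €5,017,650.00 − €2,155,800 = €2,861,850.00. Interest = €497,200.00, so EBIT − I = €2,364,650.00.
DCL = contribution ÷ (EBIT − I) = €5,017,650.00 ÷ €2,364,650.00 = 2.1219.

2.12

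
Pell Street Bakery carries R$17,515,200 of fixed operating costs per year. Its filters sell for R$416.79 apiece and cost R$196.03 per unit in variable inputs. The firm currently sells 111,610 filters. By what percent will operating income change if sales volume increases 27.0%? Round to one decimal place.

At 111,610 units, contribution = 111,610 × R$220.76 = R$24,639,023.60.
Operating income = contribution − fixed costs = R$24,639,023.60 − R$17,515,200 = R$7,123,823.60.
DOL = contribution ÷ EBIT = R$24,639,023.60 ÷ R$7,123,823.60 = 3.4587.
So EBIT moves 3.4587 × (+27.0%) = +93.4%.

+93.4%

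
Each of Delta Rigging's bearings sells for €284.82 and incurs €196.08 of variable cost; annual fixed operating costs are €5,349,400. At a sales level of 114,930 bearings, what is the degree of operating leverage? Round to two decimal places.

Total contribution margin = 114,930 × €88.74 = €10,198,888.20.
Operating income = contribution − fixed costs = €10,198,888.20 − €5,349,400 = €4,849,488.20.
DOL = contribution ÷ EBIT = €10,198,888.20 ÷ €4,849,488.20 = 2.1031.

2.10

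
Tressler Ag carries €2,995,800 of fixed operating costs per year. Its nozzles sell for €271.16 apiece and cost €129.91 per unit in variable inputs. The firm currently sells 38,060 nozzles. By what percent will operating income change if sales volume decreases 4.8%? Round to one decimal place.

Total contribution margin = 38,060 × €141.25 = €5,375,975.00.
Subtracting fixed costs: EBIT = €5,375,975.00 − €2,995,800 = €2,380,175.00.
So DOL = total CM / EBIT = €5,375,975.00 / €2,380,175.00 = 2.2586.
So EBIT moves 2.2586 × (-4.8%) = -10.8%.

-10.8%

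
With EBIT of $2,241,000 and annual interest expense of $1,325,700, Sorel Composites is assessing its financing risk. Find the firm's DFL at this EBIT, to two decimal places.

2.45

Annual interest charges come to $1,325,700.00.
DFL = EBIT ÷ (EBIT − I) = $2,241,000 ÷ ($2,241,000 − $1,325,700.00) = $2,241,000 ÷ $915,300.00 = 2.4484.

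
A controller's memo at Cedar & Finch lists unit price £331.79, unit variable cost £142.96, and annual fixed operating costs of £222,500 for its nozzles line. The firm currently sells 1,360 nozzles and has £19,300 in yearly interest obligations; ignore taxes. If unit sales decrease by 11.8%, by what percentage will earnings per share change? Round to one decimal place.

-201.9%

Contribution at this volume is 1,360 × £188.83 = £256,808.80.
Operating income = contribution − fixed costs = £256,808.80 − £222,500 = £34,308.80.
Interest = £19,300.00, so EBIT − I = £15,008.80.
DCL = total CM / (EBIT − I) = £256,808.80 / £15,008.80 = 17.1105.
%ΔEPS = DCL × %ΔSales = 17.1105 × -11.8% = -201.9%.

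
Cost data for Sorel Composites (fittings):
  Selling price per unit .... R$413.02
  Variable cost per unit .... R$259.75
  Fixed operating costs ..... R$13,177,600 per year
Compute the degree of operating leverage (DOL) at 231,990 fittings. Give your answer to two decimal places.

Total contribution margin = 231,990 × R$153.27 = R$35,557,107.30.
Operating income = contribution − fixed costs = R$35,557,107.30 − R$13,177,600 = R$22,379,507.30.
DOL = contribution ÷ EBIT = R$35,557,107.30 ÷ R$22,379,507.30 = 1.5888.

1.59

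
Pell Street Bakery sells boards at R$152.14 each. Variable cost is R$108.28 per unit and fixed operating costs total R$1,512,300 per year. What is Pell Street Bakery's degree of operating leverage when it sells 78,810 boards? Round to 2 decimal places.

Total contribution margin = 78,810 × R$43.86 = R$3,456,606.60.
Subtracting fixed costs: EBIT = R$3,456,606.60 − R$1,512,300 = R$1,944,306.60.
Degree of operating leverage = R$3,456,606.60 / R$1,944,306.60 = 1.7778.

1.78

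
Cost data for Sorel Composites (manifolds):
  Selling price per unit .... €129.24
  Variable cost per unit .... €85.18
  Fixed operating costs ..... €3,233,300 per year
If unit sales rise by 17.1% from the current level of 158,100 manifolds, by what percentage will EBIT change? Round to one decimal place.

+31.9%

Total contribution margin = 158,100 × €44.06 = €6,965,886.00.
EBIT = €6,965,886.00 − €3,233,300 = €3,732,586.00.
DOL = contribution ÷ EBIT = €6,965,886.00 ÷ €3,732,586.00 = 1.8662.
So EBIT moves 1.8662 × (+17.1%) = +31.9%.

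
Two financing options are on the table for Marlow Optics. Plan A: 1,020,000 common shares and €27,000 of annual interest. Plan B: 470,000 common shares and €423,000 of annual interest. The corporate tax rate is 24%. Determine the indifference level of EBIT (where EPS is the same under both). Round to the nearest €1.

€761,400

At indifference, (EBIT − 27,000)(1 − t)/1,020,000 = (EBIT − 423,000)(1 − t)/470,000.
Cancelling (1 − t) and cross-multiplying: 470,000·(EBIT − 27,000) = 1,020,000·(EBIT − 423,000).
EBIT × (1,020,000 − 470,000) = 423,000 × 1,020,000 − 27,000 × 470,000 = 418,770,000,000, so EBIT = 418,770,000,000 ÷ 550,000 = 761,400.00.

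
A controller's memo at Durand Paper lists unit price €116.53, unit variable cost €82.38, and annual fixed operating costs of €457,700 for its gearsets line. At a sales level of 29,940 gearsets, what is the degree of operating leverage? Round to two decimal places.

Total contribution margin = 29,940 × €34.15 = €1,022,451.00.
EBIT = €1,022,451.00 − €457,700 = €564,751.00.
So DOL = total CM / EBIT = €1,022,451.00 / €564,751.00 = 1.8104.

1.81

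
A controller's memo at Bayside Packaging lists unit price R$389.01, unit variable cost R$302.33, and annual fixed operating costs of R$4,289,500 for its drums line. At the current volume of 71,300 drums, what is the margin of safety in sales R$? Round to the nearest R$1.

R$8,485,624

Each unit contributes R$389.01 − R$302.33 = R$86.68. Break-even units = R$4,289,500 ÷ R$86.68 = 49,486.62; break-even revenue = 49,486.62 × R$389.01 = R$19,250,789.05.
Actual sales revenue = 71,300 × R$389.01 = R$27,736,413.00.
Margin of safety = R$27,736,413.00 − R$19,250,789.05 = R$8,485,624.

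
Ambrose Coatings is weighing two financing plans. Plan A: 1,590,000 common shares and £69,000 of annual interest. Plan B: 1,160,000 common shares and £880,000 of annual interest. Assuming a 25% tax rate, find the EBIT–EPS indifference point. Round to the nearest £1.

At indifference, (EBIT − 69,000)(1 − t)/1,590,000 = (EBIT − 880,000)(1 − t)/1,160,000.
The (1 − t) factor cancels: (EBIT − 69,000) × 1,160,000 = (EBIT − 880,000) × 1,590,000.
EBIT × (1,590,000 − 1,160,000) = 880,000 × 1,590,000 − 69,000 × 1,160,000 = 1,319,160,000,000, so EBIT = 1,319,160,000,000 ÷ 430,000 = 3,067,813.95.

£3,067,814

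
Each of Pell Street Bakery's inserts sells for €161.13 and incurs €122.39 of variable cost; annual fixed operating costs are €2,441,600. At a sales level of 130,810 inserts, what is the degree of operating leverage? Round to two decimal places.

Total contribution margin = 130,810 × €38.74 = €5,067,579.40.
Subtracting fixed costs: EBIT = €5,067,579.40 − €2,441,600 = €2,625,979.40.
Degree of operating leverage = €5,067,579.40 / €2,625,979.40 = 1.9298.

1.93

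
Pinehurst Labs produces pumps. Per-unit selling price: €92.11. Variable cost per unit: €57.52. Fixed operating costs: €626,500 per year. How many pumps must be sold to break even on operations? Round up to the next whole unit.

Unit CM = price − variable cost = €92.11 − €57.52 = €34.59.
Break-even Q = €626,500 / €34.59 = 18,112.17 → 18,113 pumps.

18,113 pumps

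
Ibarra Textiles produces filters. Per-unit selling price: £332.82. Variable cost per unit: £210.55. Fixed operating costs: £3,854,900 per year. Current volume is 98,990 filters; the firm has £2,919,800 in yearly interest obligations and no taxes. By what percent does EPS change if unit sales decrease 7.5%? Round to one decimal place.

Contribution at this volume is 98,990 × £122.27 = £12,103,507.30.
Subtracting fixed costs: EBIT = £12,103,507.30 − £3,854,900 = £8,248,607.30.
Interest = £2,919,800.00, so EBIT − I = £5,328,807.30.
DCL = total CM / (EBIT − I) = £12,103,507.30 / £5,328,807.30 = 2.2713.
EPS therefore changes by 2.2713 × (-7.5%) = -17.0%.

-17.0%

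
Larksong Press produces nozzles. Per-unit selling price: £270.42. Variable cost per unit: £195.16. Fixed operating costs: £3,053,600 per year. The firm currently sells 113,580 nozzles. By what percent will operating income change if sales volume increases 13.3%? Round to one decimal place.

+20.7%

Contribution at this volume is 113,580 × £75.26 = £8,548,030.80.
Operating income = contribution − fixed costs = £8,548,030.80 − £3,053,600 = £5,494,430.80.
DOL = contribution ÷ EBIT = £8,548,030.80 ÷ £5,494,430.80 = 1.5558.
So EBIT moves 1.5558 × (+13.3%) = +20.7%.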